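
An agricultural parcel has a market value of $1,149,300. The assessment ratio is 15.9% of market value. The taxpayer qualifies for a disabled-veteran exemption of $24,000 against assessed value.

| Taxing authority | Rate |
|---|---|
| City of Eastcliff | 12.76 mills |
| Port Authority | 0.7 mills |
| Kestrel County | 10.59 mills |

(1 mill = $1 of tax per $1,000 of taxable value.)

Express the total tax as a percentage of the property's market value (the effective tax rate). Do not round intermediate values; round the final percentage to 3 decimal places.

Assessed value = $1,149,300 × 0.159 = $182,738.7
Taxable value = $182,738.7 − $24,000 = $158,738.7
City of Eastcliff: $158,738.7 × 0.01276 = $2,025.505812
Port Authority: $158,738.7 × 0.0007 = $111.11709
Kestrel County: $158,738.7 × 0.01059 = $1,681.042833
Total tax = $3,817.665735
Effective rate = $3,817.665735 ÷ $1,149,300 = 0.332% of market value

0.332%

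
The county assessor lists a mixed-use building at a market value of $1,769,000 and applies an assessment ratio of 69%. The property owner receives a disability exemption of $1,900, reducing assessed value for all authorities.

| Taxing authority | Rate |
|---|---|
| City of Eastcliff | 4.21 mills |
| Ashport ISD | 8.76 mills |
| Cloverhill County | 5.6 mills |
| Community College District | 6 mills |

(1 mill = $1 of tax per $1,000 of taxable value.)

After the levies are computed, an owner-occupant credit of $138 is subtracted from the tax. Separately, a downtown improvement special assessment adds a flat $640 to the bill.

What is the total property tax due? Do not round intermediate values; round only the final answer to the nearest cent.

$30,445.70

Assessed value = $1,769,000 × 0.69 = $1,220,610
Taxable value = $1,220,610 − $1,900 = $1,218,710
City of Eastcliff: $1,218,710 × 0.00421 = $5,130.7691
Ashport ISD: $1,218,710 × 0.00876 = $10,675.8996
Cloverhill County: $1,218,710 × 0.0056 = $6,824.776
Community College District: $1,218,710 × 0.006 = $7,312.26
Levies subtotal = $29,943.7047
After credit = $29,943.7047 − $138 = $29,805.7047
Total = $29,805.7047 + $640 = $30,445.7047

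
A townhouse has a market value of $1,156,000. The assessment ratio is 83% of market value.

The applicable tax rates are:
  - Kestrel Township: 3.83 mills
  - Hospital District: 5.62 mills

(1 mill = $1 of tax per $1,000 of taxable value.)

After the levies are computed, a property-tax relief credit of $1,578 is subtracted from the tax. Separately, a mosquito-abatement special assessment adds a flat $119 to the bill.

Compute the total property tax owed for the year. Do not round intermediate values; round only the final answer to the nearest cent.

Assessed value = $1,156,000 × 0.83 = $959,480
Kestrel Township: $959,480 × 0.00383 = $3,674.8084
Hospital District: $959,480 × 0.00562 = $5,392.2776
Levies subtotal = $9,067.086
After credit = $9,067.086 − $1,578 = $7,489.086
Total = $7,489.086 + $119 = $7,608.086

$7,608.09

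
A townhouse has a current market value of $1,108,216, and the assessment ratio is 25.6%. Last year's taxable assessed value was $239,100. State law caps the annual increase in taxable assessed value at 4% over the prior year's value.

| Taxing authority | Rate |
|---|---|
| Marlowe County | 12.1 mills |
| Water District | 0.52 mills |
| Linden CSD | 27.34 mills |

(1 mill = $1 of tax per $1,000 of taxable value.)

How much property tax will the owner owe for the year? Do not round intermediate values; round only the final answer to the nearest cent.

$9,936.61

Uncapped assessed value = $1,108,216 × 0.256 = $283,703.296
Cap limit = $239,100 × 1.04 = $248,664
Taxable assessed value = min($283,703.296, $248,664) = $248,664 (cap binds)
Marlowe County: $248,664 × 0.0121 = $3,008.8344
Water District: $248,664 × 0.00052 = $129.30528
Linden CSD: $248,664 × 0.02734 = $6,798.47376
Total = $9,936.61344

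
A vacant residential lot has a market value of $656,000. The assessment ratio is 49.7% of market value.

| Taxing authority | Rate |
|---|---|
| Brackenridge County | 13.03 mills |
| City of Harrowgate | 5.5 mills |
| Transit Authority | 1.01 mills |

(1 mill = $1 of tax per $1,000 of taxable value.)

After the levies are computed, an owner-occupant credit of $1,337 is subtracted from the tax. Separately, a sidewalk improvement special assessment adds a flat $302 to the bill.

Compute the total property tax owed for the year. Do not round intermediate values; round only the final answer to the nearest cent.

$5,335.67

Assessed value = $656,000 × 0.497 = $326,032
Brackenridge County: $326,032 × 0.01303 = $4,248.19696
City of Harrowgate: $326,032 × 0.0055 = $1,793.176
Transit Authority: $326,032 × 0.00101 = $329.29232
Levies subtotal = $6,370.66528
After credit = $6,370.66528 − $1,337 = $5,033.66528
Total = $5,033.66528 + $302 = $5,335.66528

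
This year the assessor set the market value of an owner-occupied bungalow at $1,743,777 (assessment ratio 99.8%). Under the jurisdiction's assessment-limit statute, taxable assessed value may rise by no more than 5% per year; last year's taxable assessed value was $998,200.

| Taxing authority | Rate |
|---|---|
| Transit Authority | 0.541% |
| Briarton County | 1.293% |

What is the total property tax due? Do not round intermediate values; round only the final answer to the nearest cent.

$19,222.34

Uncapped assessed value = $1,743,777 × 0.998 = $1,740,289.446
Cap limit = $998,200 × 1.05 = $1,048,110
Taxable assessed value = min($1,740,289.446, $1,048,110) = $1,048,110 (cap binds)
Transit Authority: $1,048,110 × 0.00541 = $5,670.2751
Briarton County: $1,048,110 × 0.01293 = $13,552.0623
Total = $19,222.3374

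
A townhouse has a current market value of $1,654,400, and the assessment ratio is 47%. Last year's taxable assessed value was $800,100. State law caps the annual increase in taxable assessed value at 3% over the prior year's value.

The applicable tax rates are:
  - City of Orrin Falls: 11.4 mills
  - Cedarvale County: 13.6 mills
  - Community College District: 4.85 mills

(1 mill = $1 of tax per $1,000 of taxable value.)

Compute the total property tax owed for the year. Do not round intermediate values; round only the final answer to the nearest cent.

Uncapped assessed value = $1,654,400 × 0.47 = $777,568
Cap limit = $800,100 × 1.03 = $824,103
Taxable assessed value = min($777,568, $824,103) = $777,568 (cap does not bind)
City of Orrin Falls: $777,568 × 0.0114 = $8,864.2752
Cedarvale County: $777,568 × 0.0136 = $10,574.9248
Community College District: $777,568 × 0.00485 = $3,771.2048
Total = $23,210.4048

$23,210.40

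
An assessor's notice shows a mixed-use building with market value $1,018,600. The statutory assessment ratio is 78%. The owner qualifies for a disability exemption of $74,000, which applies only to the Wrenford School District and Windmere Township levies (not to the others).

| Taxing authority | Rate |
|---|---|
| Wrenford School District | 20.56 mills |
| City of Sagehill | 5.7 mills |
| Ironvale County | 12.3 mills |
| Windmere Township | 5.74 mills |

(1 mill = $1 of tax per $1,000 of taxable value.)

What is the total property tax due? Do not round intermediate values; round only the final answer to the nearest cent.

Assessed value = $1,018,600 × 0.78 = $794,508
Wrenford School District: ($794,508 − $74,000) × 0.02056 = $720,508 × 0.02056 = $14,813.64448
City of Sagehill: $794,508 × 0.0057 = $4,528.6956
Ironvale County: $794,508 × 0.0123 = $9,772.4484
Windmere Township: ($794,508 − $74,000) × 0.00574 = $720,508 × 0.00574 = $4,135.71592
Total = $33,250.5044

$33,250.50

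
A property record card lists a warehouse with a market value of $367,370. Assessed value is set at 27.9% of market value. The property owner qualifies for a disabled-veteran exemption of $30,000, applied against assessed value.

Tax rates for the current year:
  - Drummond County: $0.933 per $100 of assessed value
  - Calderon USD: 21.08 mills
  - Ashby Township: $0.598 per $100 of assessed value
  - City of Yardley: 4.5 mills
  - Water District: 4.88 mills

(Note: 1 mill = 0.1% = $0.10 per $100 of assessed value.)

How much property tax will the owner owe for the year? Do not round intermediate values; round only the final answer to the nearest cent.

Assessed value = $367,370 × 0.279 = $102,496.23
Taxable value = $102,496.23 − $30,000 = $72,496.23
Drummond County: $72,496.23 × 0.00933 = $676.3898259
Calderon USD: $72,496.23 × 0.02108 = $1,528.2205284
Ashby Township: $72,496.23 × 0.00598 = $433.5274554
City of Yardley: $72,496.23 × 0.0045 = $326.233035
Water District: $72,496.23 × 0.00488 = $353.7816024
Total = $3,318.1524471

$3,318.15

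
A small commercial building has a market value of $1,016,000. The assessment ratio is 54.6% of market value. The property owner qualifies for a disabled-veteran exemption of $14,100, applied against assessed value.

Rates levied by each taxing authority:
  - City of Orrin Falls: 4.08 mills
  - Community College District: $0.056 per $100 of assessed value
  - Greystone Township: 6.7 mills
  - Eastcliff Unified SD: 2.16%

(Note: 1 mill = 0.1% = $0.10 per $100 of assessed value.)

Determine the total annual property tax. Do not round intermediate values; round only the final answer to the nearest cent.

Assessed value = $1,016,000 × 0.546 = $554,736
Taxable value = $554,736 − $14,100 = $540,636
City of Orrin Falls: $540,636 × 0.00408 = $2,205.79488
Community College District: $540,636 × 0.00056 = $302.75616
Greystone Township: $540,636 × 0.0067 = $3,622.2612
Eastcliff Unified SD: $540,636 × 0.0216 = $11,677.7376
Total = $17,808.54984

$17,808.55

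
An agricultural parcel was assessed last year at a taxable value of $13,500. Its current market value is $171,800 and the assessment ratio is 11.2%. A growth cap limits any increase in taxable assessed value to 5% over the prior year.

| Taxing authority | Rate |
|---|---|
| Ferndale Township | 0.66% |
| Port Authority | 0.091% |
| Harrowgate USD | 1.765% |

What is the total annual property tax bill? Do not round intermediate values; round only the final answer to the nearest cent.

Uncapped assessed value = $171,800 × 0.112 = $19,241.6
Cap limit = $13,500 × 1.05 = $14,175
Taxable assessed value = min($19,241.6, $14,175) = $14,175 (cap binds)
Ferndale Township: $14,175 × 0.0066 = $93.555
Port Authority: $14,175 × 0.00091 = $12.89925
Harrowgate USD: $14,175 × 0.01765 = $250.18875
Total = $356.643

$356.64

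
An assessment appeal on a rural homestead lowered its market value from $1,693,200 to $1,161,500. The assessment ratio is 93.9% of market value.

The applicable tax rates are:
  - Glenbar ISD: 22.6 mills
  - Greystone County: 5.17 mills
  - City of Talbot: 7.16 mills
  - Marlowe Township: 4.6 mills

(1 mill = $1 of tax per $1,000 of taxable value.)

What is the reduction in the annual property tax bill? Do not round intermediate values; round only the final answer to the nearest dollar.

Old assessed value = $1,693,200 × 0.939 = $1,589,914.8
New assessed value = $1,161,500 × 0.939 = $1,090,648.5
Combined rate = 0.0226 + 0.00517 + 0.00716 + 0.0046 = 0.03953
Old tax = $1,589,914.8 × 0.03953 = $62,849.332044
New tax = $1,090,648.5 × 0.03953 = $43,113.335205
Reduction = $62,849.332044 − $43,113.335205 = $19,735.996839

$19,736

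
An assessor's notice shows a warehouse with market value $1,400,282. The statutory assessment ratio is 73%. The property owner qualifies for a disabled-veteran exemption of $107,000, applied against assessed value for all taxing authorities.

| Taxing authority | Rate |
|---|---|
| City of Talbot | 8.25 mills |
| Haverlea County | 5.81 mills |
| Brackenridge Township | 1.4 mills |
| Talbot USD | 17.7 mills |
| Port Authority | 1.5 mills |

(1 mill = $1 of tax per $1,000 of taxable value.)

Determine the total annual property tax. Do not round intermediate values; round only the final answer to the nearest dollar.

$31,721

Assessed value = $1,400,282 × 0.73 = $1,022,205.86
Taxable value = $1,022,205.86 − $107,000 = $915,205.86
City of Talbot: $915,205.86 × 0.00825 = $7,550.448345
Haverlea County: $915,205.86 × 0.00581 = $5,317.3460466
Brackenridge Township: $915,205.86 × 0.0014 = $1,281.288204
Talbot USD: $915,205.86 × 0.0177 = $16,199.143722
Port Authority: $915,205.86 × 0.0015 = $1,372.80879
Total = $7,550.448345 + $5,317.3460466 + $1,281.288204 + $16,199.143722 + $1,372.80879 = $31,721.0351076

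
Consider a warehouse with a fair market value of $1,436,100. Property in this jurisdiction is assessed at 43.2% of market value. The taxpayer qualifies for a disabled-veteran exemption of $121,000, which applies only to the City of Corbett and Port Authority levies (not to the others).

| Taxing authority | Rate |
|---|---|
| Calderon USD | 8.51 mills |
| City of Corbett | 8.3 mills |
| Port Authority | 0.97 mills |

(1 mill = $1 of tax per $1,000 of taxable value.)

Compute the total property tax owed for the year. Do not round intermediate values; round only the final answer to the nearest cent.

$9,908.96

Assessed value = $1,436,100 × 0.432 = $620,395.2
Calderon USD: $620,395.2 × 0.00851 = $5,279.563152
City of Corbett: ($620,395.2 − $121,000) × 0.0083 = $499,395.2 × 0.0083 = $4,144.98016
Port Authority: ($620,395.2 − $121,000) × 0.00097 = $499,395.2 × 0.00097 = $484.413344
Total = $9,908.956656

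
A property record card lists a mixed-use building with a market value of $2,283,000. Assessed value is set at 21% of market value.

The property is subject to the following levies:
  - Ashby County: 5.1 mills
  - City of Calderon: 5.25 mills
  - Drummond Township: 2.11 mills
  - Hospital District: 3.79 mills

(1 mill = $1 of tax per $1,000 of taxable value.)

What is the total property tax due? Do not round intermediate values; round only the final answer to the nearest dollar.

$7,791

Assessed value = $2,283,000 × 0.21 = $479,430
Ashby County: $479,430 × 0.0051 = $2,445.093
City of Calderon: $479,430 × 0.00525 = $2,517.0075
Drummond Township: $479,430 × 0.00211 = $1,011.5973
Hospital District: $479,430 × 0.00379 = $1,817.0397
Total = $2,445.093 + $2,517.0075 + $1,011.5973 + $1,817.0397 = $7,790.7375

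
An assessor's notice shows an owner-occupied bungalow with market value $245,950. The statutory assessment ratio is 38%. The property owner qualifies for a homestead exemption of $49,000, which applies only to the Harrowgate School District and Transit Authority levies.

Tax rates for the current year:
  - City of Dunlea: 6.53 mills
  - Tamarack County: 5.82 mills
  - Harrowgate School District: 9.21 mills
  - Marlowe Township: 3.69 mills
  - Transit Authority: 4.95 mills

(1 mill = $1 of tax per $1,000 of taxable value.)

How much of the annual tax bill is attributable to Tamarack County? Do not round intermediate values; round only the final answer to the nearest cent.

$543.94

Assessed value = $245,950 × 0.38 = $93,461
Tamarack County taxable value = $93,461 (exemption does not apply)
Tamarack County levy = $93,461 × 0.00582 = $543.94302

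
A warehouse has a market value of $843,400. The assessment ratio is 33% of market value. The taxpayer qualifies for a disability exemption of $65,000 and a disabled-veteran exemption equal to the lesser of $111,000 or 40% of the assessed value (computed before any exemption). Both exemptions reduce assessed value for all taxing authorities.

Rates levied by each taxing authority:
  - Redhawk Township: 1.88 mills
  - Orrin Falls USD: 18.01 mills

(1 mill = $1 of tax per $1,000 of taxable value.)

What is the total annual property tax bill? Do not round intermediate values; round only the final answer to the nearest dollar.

$2,035

Assessed value = $843,400 × 0.33 = $278,322
Disabled-veteran exemption = min($111,000, 40% × $278,322) = min($111,000, $111,328.8) = $111,000 (dollar cap binds)
Taxable value = $278,322 − $65,000 − $111,000 = $102,322
Redhawk Township: $102,322 × 0.00188 = $192.36536
Orrin Falls USD: $102,322 × 0.01801 = $1,842.81922
Total = $2,035.18458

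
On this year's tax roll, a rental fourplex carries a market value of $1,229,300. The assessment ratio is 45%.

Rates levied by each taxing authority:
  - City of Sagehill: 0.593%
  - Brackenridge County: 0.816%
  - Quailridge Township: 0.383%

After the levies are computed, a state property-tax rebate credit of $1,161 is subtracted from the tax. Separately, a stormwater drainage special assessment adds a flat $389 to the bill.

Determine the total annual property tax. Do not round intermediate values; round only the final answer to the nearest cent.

Assessed value = $1,229,300 × 0.45 = $553,185
City of Sagehill: $553,185 × 0.00593 = $3,280.38705
Brackenridge County: $553,185 × 0.00816 = $4,513.9896
Quailridge Township: $553,185 × 0.00383 = $2,118.69855
Levies subtotal = $9,913.0752
After credit = $9,913.0752 − $1,161 = $8,752.0752
Total = $8,752.0752 + $389 = $9,141.0752

$9,141.08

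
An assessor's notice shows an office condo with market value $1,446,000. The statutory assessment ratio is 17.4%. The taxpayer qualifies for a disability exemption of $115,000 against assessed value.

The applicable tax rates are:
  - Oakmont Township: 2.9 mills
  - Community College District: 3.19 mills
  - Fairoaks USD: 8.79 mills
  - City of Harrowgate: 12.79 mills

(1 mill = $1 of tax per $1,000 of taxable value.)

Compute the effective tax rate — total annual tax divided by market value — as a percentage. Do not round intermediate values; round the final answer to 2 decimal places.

Assessed value = $1,446,000 × 0.174 = $251,604
Taxable value = $251,604 − $115,000 = $136,604
Oakmont Township: $136,604 × 0.0029 = $396.1516
Community College District: $136,604 × 0.00319 = $435.76676
Fairoaks USD: $136,604 × 0.00879 = $1,200.74916
City of Harrowgate: $136,604 × 0.01279 = $1,747.16516
Total tax = $3,779.83268
Effective rate = $3,779.83268 ÷ $1,446,000 = 0.26% of market value

0.26%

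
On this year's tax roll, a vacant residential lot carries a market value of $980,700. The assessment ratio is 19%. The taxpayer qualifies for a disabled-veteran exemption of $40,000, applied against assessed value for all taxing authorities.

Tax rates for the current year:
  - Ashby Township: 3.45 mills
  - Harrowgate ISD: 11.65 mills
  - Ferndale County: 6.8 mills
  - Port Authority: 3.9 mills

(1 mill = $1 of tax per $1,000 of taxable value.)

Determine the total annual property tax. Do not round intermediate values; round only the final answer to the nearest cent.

$3,775.39

Assessed value = $980,700 × 0.19 = $186,333
Taxable value = $186,333 − $40,000 = $146,333
Ashby Township: $146,333 × 0.00345 = $504.84885
Harrowgate ISD: $146,333 × 0.01165 = $1,704.77945
Ferndale County: $146,333 × 0.0068 = $995.0644
Port Authority: $146,333 × 0.0039 = $570.6987
Total = $504.84885 + $1,704.77945 + $995.0644 + $570.6987 = $3,775.3914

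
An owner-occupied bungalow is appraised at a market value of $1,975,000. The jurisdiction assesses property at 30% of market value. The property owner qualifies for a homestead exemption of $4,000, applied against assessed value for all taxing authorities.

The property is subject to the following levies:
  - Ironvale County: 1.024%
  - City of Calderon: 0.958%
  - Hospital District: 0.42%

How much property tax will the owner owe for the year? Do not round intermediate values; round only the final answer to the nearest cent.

$14,135.77

Assessed value = $1,975,000 × 0.3 = $592,500
Taxable value = $592,500 − $4,000 = $588,500
Ironvale County: $588,500 × 0.01024 = $6,026.24
City of Calderon: $588,500 × 0.00958 = $5,637.83
Hospital District: $588,500 × 0.0042 = $2,471.7
Total = $6,026.24 + $5,637.83 + $2,471.7 = $14,135.77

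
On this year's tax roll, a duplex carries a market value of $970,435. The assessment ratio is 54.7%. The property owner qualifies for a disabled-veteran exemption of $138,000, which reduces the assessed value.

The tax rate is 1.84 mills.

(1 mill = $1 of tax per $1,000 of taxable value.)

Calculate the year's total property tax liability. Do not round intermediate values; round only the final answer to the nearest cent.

Assessed value = $970,435 × 0.547 = $530,827.945
Taxable value = $530,827.945 − $138,000 = $392,827.945
Tax = $392,827.945 × 0.00184 = $722.8034188

$722.80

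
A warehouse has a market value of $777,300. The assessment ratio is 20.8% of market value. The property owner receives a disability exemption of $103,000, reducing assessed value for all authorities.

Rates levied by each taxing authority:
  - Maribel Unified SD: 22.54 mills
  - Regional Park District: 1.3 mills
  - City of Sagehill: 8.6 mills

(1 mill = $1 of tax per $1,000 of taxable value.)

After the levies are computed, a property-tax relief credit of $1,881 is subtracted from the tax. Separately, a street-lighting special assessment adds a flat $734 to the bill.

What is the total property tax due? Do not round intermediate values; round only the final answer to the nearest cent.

$756.53

Assessed value = $777,300 × 0.208 = $161,678.4
Taxable value = $161,678.4 − $103,000 = $58,678.4
Maribel Unified SD: $58,678.4 × 0.02254 = $1,322.611136
Regional Park District: $58,678.4 × 0.0013 = $76.28192
City of Sagehill: $58,678.4 × 0.0086 = $504.63424
Levies subtotal = $1,903.527296
After credit = $1,903.527296 − $1,881 = $22.527296
Total = $22.527296 + $734 = $756.527296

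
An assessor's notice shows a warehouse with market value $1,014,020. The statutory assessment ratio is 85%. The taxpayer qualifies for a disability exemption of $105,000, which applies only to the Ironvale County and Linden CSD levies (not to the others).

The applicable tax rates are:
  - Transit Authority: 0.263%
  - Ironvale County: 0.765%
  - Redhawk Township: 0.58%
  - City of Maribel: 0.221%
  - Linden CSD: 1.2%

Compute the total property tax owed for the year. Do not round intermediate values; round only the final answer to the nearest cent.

Assessed value = $1,014,020 × 0.85 = $861,917
Transit Authority: $861,917 × 0.00263 = $2,266.84171
Ironvale County: ($861,917 − $105,000) × 0.00765 = $756,917 × 0.00765 = $5,790.41505
Redhawk Township: $861,917 × 0.0058 = $4,999.1186
City of Maribel: $861,917 × 0.00221 = $1,904.83657
Linden CSD: ($861,917 − $105,000) × 0.012 = $756,917 × 0.012 = $9,083.004
Total = $24,044.21593

$24,044.22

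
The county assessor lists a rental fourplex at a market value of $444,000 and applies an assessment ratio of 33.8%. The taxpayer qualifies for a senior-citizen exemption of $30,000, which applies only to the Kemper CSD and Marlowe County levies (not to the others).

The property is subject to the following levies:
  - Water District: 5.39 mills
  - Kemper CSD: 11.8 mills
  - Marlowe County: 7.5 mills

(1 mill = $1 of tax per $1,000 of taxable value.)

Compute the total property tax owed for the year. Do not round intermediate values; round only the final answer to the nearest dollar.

$3,126

Assessed value = $444,000 × 0.338 = $150,072
Water District: $150,072 × 0.00539 = $808.88808
Kemper CSD: ($150,072 − $30,000) × 0.0118 = $120,072 × 0.0118 = $1,416.8496
Marlowe County: ($150,072 − $30,000) × 0.0075 = $120,072 × 0.0075 = $900.54
Total = $3,126.27768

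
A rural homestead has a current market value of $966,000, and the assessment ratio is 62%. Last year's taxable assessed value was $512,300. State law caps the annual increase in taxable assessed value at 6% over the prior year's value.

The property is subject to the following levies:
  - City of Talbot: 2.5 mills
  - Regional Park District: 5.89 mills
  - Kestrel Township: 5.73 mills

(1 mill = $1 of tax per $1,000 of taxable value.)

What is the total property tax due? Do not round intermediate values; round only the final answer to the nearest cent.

Uncapped assessed value = $966,000 × 0.62 = $598,920
Cap limit = $512,300 × 1.06 = $543,038
Taxable assessed value = min($598,920, $543,038) = $543,038 (cap binds)
City of Talbot: $543,038 × 0.0025 = $1,357.595
Regional Park District: $543,038 × 0.00589 = $3,198.49382
Kestrel Township: $543,038 × 0.00573 = $3,111.60774
Total = $7,667.69656

$7,667.70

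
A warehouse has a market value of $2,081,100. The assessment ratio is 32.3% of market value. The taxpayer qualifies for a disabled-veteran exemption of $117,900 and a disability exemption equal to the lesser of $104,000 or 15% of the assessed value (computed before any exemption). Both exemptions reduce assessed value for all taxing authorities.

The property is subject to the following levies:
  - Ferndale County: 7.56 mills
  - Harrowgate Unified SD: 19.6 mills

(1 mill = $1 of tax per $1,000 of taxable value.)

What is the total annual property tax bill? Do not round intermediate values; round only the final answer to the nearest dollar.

Assessed value = $2,081,100 × 0.323 = $672,195.3
Disability exemption = min($104,000, 15% × $672,195.3) = min($104,000, $100,829.295) = $100,829.295 (percentage binds)
Taxable value = $672,195.3 − $117,900 − $100,829.295 = $453,466.005
Ferndale County: $453,466.005 × 0.00756 = $3,428.2029978
Harrowgate Unified SD: $453,466.005 × 0.0196 = $8,887.933698
Total = $12,316.1366958

$12,316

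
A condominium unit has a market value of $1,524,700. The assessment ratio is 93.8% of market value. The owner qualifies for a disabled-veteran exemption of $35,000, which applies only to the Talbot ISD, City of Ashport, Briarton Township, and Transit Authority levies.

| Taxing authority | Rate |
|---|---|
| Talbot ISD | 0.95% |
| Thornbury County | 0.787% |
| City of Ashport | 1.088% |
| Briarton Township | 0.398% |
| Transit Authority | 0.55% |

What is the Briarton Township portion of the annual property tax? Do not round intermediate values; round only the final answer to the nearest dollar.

Assessed value = $1,524,700 × 0.938 = $1,430,168.6
Briarton Township taxable value = $1,430,168.6 − $35,000 = $1,395,168.6
Briarton Township levy = $1,395,168.6 × 0.00398 = $5,552.771028

$5,553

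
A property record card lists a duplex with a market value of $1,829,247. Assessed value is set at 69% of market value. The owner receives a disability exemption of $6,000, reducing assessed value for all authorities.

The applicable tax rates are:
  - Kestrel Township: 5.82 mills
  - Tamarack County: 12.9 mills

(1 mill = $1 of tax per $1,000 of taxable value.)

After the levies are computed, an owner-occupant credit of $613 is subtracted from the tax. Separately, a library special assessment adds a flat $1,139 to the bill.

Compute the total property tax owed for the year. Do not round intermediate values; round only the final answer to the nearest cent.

Assessed value = $1,829,247 × 0.69 = $1,262,180.43
Taxable value = $1,262,180.43 − $6,000 = $1,256,180.43
Kestrel Township: $1,256,180.43 × 0.00582 = $7,310.9701026
Tamarack County: $1,256,180.43 × 0.0129 = $16,204.727547
Levies subtotal = $23,515.6976496
After credit = $23,515.6976496 − $613 = $22,902.6976496
Total = $22,902.6976496 + $1,139 = $24,041.6976496

$24,041.70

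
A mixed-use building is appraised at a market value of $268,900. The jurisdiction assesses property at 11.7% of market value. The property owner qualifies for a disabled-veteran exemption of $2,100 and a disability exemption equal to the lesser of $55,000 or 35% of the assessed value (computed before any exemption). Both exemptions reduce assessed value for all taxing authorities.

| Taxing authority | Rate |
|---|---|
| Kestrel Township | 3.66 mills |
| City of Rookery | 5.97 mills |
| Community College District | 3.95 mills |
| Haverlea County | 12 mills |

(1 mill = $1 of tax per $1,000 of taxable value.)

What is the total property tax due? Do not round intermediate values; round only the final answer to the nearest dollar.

Assessed value = $268,900 × 0.117 = $31,461.3
Disability exemption = min($55,000, 35% × $31,461.3) = min($55,000, $11,011.455) = $11,011.455 (percentage binds)
Taxable value = $31,461.3 − $2,100 − $11,011.455 = $18,349.845
Kestrel Township: $18,349.845 × 0.00366 = $67.1604327
City of Rookery: $18,349.845 × 0.00597 = $109.54857465
Community College District: $18,349.845 × 0.00395 = $72.48188775
Haverlea County: $18,349.845 × 0.012 = $220.19814
Total = $469.3890351

$469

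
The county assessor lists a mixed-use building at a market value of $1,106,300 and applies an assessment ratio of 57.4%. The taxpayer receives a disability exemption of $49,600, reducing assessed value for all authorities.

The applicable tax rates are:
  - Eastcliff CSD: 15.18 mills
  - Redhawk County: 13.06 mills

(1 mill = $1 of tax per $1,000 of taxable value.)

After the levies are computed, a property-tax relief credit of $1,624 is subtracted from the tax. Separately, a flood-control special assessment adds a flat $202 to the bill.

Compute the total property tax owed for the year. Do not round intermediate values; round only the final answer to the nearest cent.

Assessed value = $1,106,300 × 0.574 = $635,016.2
Taxable value = $635,016.2 − $49,600 = $585,416.2
Eastcliff CSD: $585,416.2 × 0.01518 = $8,886.617916
Redhawk County: $585,416.2 × 0.01306 = $7,645.535572
Levies subtotal = $16,532.153488
After credit = $16,532.153488 − $1,624 = $14,908.153488
Total = $14,908.153488 + $202 = $15,110.153488

$15,110.15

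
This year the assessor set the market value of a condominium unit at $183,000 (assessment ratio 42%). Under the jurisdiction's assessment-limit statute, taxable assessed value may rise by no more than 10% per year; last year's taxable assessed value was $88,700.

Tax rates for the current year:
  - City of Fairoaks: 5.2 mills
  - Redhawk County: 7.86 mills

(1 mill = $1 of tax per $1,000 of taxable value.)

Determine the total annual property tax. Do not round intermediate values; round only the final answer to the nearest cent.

Uncapped assessed value = $183,000 × 0.42 = $76,860
Cap limit = $88,700 × 1.1 = $97,570
Taxable assessed value = min($76,860, $97,570) = $76,860 (cap does not bind)
City of Fairoaks: $76,860 × 0.0052 = $399.672
Redhawk County: $76,860 × 0.00786 = $604.1196
Total = $1,003.7916

$1,003.79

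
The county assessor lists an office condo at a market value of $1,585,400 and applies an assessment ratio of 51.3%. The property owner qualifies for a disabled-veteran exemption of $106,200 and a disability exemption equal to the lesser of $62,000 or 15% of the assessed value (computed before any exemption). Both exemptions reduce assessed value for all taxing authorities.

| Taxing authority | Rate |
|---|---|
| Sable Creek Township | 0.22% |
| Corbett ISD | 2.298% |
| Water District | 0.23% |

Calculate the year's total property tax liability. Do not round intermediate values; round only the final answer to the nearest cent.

Assessed value = $1,585,400 × 0.513 = $813,310.2
Disability exemption = min($62,000, 15% × $813,310.2) = min($62,000, $121,996.53) = $62,000 (dollar cap binds)
Taxable value = $813,310.2 − $106,200 − $62,000 = $645,110.2
Sable Creek Township: $645,110.2 × 0.0022 = $1,419.24244
Corbett ISD: $645,110.2 × 0.02298 = $14,824.632396
Water District: $645,110.2 × 0.0023 = $1,483.75346
Total = $17,727.628296

$17,727.63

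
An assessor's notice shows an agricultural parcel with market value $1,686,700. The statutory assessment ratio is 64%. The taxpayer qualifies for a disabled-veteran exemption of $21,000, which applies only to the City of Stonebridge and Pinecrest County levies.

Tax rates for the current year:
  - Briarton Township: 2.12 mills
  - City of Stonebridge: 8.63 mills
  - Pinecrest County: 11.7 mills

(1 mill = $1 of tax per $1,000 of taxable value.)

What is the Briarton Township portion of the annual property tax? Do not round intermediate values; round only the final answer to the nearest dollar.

$2,289

Assessed value = $1,686,700 × 0.64 = $1,079,488
Briarton Township taxable value = $1,079,488 (exemption does not apply)
Briarton Township levy = $1,079,488 × 0.00212 = $2,288.51456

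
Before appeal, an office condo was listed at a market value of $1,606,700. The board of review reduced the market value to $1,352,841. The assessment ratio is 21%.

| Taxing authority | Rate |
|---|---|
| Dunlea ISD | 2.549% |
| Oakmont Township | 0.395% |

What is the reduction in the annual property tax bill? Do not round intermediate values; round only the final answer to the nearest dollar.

Old assessed value = $1,606,700 × 0.21 = $337,407
New assessed value = $1,352,841 × 0.21 = $284,096.61
Combined rate = 0.02549 + 0.00395 = 0.02944
Old tax = $337,407 × 0.02944 = $9,933.26208
New tax = $284,096.61 × 0.02944 = $8,363.8041984
Reduction = $9,933.26208 − $8,363.8041984 = $1,569.4578816

$1,569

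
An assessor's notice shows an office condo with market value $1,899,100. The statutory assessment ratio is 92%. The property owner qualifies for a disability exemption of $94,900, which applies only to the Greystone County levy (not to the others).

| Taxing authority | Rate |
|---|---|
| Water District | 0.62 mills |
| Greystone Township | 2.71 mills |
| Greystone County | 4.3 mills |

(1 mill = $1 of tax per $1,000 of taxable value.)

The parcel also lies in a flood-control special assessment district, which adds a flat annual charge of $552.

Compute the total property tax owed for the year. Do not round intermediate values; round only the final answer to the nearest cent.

Assessed value = $1,899,100 × 0.92 = $1,747,172
Water District: $1,747,172 × 0.00062 = $1,083.24664
Greystone Township: $1,747,172 × 0.00271 = $4,734.83612
Greystone County: ($1,747,172 − $94,900) × 0.0043 = $1,652,272 × 0.0043 = $7,104.7696
Levies subtotal = $12,922.85236
Total = $12,922.85236 + $552 = $13,474.85236

$13,474.85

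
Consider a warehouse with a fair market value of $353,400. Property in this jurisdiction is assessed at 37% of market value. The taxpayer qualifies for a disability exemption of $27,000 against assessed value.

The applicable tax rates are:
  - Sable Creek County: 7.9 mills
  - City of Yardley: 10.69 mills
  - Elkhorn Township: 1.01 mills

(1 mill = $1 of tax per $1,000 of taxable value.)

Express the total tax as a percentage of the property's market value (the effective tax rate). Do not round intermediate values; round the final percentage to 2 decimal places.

Assessed value = $353,400 × 0.37 = $130,758
Taxable value = $130,758 − $27,000 = $103,758
Sable Creek County: $103,758 × 0.0079 = $819.6882
City of Yardley: $103,758 × 0.01069 = $1,109.17302
Elkhorn Township: $103,758 × 0.00101 = $104.79558
Total tax = $2,033.6568
Effective rate = $2,033.6568 ÷ $353,400 = 0.58% of market value

0.58%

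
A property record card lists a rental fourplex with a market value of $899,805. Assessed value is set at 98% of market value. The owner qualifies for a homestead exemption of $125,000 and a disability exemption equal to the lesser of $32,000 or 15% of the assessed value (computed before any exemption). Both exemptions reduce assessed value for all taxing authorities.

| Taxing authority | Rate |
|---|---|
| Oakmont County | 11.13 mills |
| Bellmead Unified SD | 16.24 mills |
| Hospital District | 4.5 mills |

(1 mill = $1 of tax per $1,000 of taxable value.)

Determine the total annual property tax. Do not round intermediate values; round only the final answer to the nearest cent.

$23,099.66

Assessed value = $899,805 × 0.98 = $881,808.9
Disability exemption = min($32,000, 15% × $881,808.9) = min($32,000, $132,271.335) = $32,000 (dollar cap binds)
Taxable value = $881,808.9 − $125,000 − $32,000 = $724,808.9
Oakmont County: $724,808.9 × 0.01113 = $8,067.123057
Bellmead Unified SD: $724,808.9 × 0.01624 = $11,770.896536
Hospital District: $724,808.9 × 0.0045 = $3,261.64005
Total = $23,099.659643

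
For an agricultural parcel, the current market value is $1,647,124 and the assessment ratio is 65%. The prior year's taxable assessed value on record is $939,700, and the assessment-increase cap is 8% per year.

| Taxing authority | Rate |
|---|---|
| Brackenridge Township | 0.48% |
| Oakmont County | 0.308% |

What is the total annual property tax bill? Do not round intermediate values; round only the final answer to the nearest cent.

$7,997.22

Uncapped assessed value = $1,647,124 × 0.65 = $1,070,630.6
Cap limit = $939,700 × 1.08 = $1,014,876
Taxable assessed value = min($1,070,630.6, $1,014,876) = $1,014,876 (cap binds)
Brackenridge Township: $1,014,876 × 0.0048 = $4,871.4048
Oakmont County: $1,014,876 × 0.00308 = $3,125.81808
Total = $7,997.22288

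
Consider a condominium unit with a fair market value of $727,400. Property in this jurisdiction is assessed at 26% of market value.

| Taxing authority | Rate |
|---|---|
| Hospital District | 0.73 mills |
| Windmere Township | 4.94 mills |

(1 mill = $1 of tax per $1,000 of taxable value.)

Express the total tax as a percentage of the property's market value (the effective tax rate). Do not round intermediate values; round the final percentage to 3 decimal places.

0.147%

Assessed value = $727,400 × 0.26 = $189,124
Hospital District: $189,124 × 0.00073 = $138.06052
Windmere Township: $189,124 × 0.00494 = $934.27256
Total tax = $1,072.33308
Effective rate = $1,072.33308 ÷ $727,400 = 0.147% of market value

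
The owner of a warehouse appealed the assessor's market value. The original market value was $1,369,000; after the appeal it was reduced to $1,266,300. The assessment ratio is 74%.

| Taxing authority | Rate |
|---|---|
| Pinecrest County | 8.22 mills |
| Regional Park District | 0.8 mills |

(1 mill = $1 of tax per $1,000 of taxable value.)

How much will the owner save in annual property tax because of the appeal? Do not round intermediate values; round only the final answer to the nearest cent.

$685.50

Old assessed value = $1,369,000 × 0.74 = $1,013,060
New assessed value = $1,266,300 × 0.74 = $937,062
Combined rate = 0.00822 + 0.0008 = 0.00902
Old tax = $1,013,060 × 0.00902 = $9,137.8012
New tax = $937,062 × 0.00902 = $8,452.29924
Reduction = $9,137.8012 − $8,452.29924 = $685.50196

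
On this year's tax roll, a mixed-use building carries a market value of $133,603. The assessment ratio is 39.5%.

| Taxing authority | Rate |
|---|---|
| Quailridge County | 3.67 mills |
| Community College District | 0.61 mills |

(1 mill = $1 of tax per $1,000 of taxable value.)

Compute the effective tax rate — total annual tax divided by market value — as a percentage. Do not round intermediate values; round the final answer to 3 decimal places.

0.169%

Assessed value = $133,603 × 0.395 = $52,773.185
Quailridge County: $52,773.185 × 0.00367 = $193.67758895
Community College District: $52,773.185 × 0.00061 = $32.19164285
Total tax = $225.8692318
Effective rate = $225.8692318 ÷ $133,603 = 0.169% of market value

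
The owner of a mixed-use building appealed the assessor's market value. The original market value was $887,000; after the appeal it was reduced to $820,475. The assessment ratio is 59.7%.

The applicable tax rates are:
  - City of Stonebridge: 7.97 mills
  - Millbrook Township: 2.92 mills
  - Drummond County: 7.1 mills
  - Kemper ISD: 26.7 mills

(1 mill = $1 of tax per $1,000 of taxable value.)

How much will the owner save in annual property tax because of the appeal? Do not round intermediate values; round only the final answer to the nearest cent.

$1,774.88

Old assessed value = $887,000 × 0.597 = $529,539
New assessed value = $820,475 × 0.597 = $489,823.575
Combined rate = 0.00797 + 0.00292 + 0.0071 + 0.0267 = 0.04469
Old tax = $529,539 × 0.04469 = $23,665.09791
New tax = $489,823.575 × 0.04469 = $21,890.21556675
Reduction = $23,665.09791 − $21,890.21556675 = $1,774.88234325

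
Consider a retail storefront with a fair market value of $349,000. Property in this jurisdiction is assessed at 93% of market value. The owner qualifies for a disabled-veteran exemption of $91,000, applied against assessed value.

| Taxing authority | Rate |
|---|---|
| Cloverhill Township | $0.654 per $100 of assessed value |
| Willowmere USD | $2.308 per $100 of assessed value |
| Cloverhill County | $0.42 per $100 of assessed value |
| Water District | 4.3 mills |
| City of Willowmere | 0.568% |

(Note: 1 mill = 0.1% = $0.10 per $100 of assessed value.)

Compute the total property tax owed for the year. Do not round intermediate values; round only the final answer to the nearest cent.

Assessed value = $349,000 × 0.93 = $324,570
Taxable value = $324,570 − $91,000 = $233,570
Cloverhill Township: $233,570 × 0.00654 = $1,527.5478
Willowmere USD: $233,570 × 0.02308 = $5,390.7956
Cloverhill County: $233,570 × 0.0042 = $980.994
Water District: $233,570 × 0.0043 = $1,004.351
City of Willowmere: $233,570 × 0.00568 = $1,326.6776
Total = $10,230.366

$10,230.37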